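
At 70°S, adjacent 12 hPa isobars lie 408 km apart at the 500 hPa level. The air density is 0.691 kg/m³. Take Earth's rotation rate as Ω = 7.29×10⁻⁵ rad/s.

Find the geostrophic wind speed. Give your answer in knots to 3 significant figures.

60.4 knots

Coriolis parameter at 70°S:
f = 2Ω sin φ = 2 × 7.29×10⁻⁵ × sin 70° = 1.37×10⁻⁴ s⁻¹
Pressure gradient: |∂P/∂n| = 1200 Pa / 408000 m = 2.94×10⁻³ Pa/m
Geostrophic balance (pressure-gradient force = Coriolis force):
V_g = (1/(fρ)) |∂P/∂n| = 2.94×10⁻³ / (1.37×10⁻⁴ × 0.691) = 31.1 m/s
Converting: 31.1 m/s × 1.944 = 60.4 knots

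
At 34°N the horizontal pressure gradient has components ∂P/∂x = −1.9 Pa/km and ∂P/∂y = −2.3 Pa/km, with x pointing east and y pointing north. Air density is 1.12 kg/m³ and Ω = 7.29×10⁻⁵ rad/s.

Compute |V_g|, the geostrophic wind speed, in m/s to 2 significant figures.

33 m/s

Coriolis parameter at 34°N:
f = 2Ω sin φ = 2 × 7.29×10⁻⁵ × sin 34° = 8.15×10⁻⁵ s⁻¹
Component geostrophic relations (x east, y north):
u_g = −(1/(fρ)) ∂P/∂y,  v_g = (1/(fρ)) ∂P/∂x
u_g = −(−2.3×10⁻³)/(8.15×10⁻⁵ × 1.12) = 25.2 m/s;  v_g = (−1.9×10⁻³)/(8.15×10⁻⁵ × 1.12) = −20.8 m/s
|V_g| = √(u_g² + v_g²) = 32.7 m/s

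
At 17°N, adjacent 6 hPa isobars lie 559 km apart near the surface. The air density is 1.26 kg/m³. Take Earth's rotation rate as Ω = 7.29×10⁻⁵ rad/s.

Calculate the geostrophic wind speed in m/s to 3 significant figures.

Coriolis parameter at 17°N:
f = 2Ω sin φ = 2 × 7.29×10⁻⁵ × sin 17° = 4.26×10⁻⁵ s⁻¹
Pressure gradient: |∂P/∂n| = 600 Pa / 559000 m = 1.07×10⁻³ Pa/m
Geostrophic balance (pressure-gradient force = Coriolis force):
V_g = (1/(fρ)) |∂P/∂n| = 1.07×10⁻³ / (4.26×10⁻⁵ × 1.26) = 20.0 m/s

20.0 m/s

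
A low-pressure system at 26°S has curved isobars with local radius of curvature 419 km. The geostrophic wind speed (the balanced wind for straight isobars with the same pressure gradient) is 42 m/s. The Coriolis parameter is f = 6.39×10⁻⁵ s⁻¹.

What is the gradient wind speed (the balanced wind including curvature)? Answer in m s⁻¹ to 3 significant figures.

22.7 m s⁻¹

Around a low, centrifugal force acts outward with Coriolis, so pressure-gradient force balances both:
(1/ρ)|∂P/∂n| = fV + V²/R  →  V² + fR·V − fR·V_g = 0
With fR = 6.39×10⁻⁵ × 419×10³ m = 26.8 m/s:
V = [−fR + √((fR)² + 4 fR V_g)]/2 = [−26.8 + √(26.8² + 4×26.8×42)]/2 = 22.7 m/s
Subgeostrophic (V < V_g = 42 m/s), as expected around a low.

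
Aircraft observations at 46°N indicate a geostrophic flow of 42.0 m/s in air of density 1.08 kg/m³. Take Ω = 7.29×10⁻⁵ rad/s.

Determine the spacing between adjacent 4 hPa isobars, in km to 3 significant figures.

Coriolis parameter at 46°N:
f = 2Ω sin φ = 2 × 7.29×10⁻⁵ × sin 46° = 1.05×10⁻⁴ s⁻¹
Geostrophic balance rearranged: |∂P/∂n| = f ρ V_g
|∂P/∂n| = 1.05×10⁻⁴ × 1.08 × 42.0 = 4.76×10⁻³ Pa/m
Isobar spacing: Δn = ΔP/|∂P/∂n| = 400 Pa / 4.76×10⁻³ Pa/m = 84081 m ≈ 84.1 km

84.1 km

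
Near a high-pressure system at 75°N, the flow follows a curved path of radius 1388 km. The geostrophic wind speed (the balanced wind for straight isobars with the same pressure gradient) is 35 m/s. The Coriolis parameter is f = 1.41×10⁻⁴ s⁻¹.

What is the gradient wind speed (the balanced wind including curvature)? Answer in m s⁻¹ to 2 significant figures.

Around a high, pressure-gradient force acts outward with centrifugal, so Coriolis balances both:
fV = (1/ρ)|∂P/∂n| + V²/R  →  V² − fR·V + fR·V_g = 0
With fR = 1.41×10⁻⁴ × 1388×10³ m = 196 m/s:
V = [fR − √((fR)² − 4 fR V_g)]/2 = [196 − √(196² − 4×196×35)]/2 = 45.6 m/s
Supergeostrophic (V > V_g = 35 m/s), as expected around a high.

46 m s⁻¹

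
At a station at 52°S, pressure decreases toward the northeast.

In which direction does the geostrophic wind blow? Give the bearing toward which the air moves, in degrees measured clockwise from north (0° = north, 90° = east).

The pressure-gradient force points toward the northeast (bearing 045°).
Geostrophic balance: in the Southern Hemisphere the Coriolis force deflects motion to the left, so the geostrophic wind blows 90° to the left of the pressure-gradient force (low pressure on the right).
Rotating 045° by 90° counterclockwise gives 315° — the wind blows toward the northwest.

315°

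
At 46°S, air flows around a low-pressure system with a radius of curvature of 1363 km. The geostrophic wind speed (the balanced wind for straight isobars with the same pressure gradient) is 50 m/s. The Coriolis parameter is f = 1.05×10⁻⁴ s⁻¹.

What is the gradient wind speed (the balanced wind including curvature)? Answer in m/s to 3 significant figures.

39.2 m/s

Around a low, centrifugal force acts outward with Coriolis, so pressure-gradient force balances both:
(1/ρ)|∂P/∂n| = fV + V²/R  →  V² + fR·V − fR·V_g = 0
With fR = 1.05×10⁻⁴ × 1363×10³ m = 143 m/s:
V = [−fR + √((fR)² + 4 fR V_g)]/2 = [−143 + √(143² + 4×143×50)]/2 = 39.2 m/s
Subgeostrophic (V < V_g = 50 m/s), as expected around a low.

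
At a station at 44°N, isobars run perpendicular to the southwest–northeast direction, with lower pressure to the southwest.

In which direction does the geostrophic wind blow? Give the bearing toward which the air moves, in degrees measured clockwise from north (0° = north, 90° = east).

315°

The pressure-gradient force points toward the southwest (bearing 225°).
Geostrophic balance: in the Northern Hemisphere the Coriolis force deflects motion to the right, so the geostrophic wind blows 90° to the right of the pressure-gradient force (low pressure on the left).
Rotating 225° by 90° clockwise gives 315° — the wind blows toward the northwest.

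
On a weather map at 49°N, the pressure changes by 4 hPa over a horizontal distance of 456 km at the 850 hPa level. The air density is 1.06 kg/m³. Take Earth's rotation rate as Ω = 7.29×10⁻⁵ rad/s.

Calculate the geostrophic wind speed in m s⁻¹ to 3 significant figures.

Coriolis parameter at 49°N:
f = 2Ω sin φ = 2 × 7.29×10⁻⁵ × sin 49° = 1.10×10⁻⁴ s⁻¹
Pressure gradient: |∂P/∂n| = 400 Pa / 456000 m = 8.77×10⁻⁴ Pa/m
Geostrophic balance (pressure-gradient force = Coriolis force):
V_g = (1/(fρ)) |∂P/∂n| = 8.77×10⁻⁴ / (1.10×10⁻⁴ × 1.06) = 7.52 m/s

7.52 m s⁻¹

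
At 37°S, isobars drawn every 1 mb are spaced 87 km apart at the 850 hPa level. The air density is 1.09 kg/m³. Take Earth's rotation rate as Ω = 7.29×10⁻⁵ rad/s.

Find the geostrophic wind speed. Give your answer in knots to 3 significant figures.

Coriolis parameter at 37°S:
f = 2Ω sin φ = 2 × 7.29×10⁻⁵ × sin 37° = 8.77×10⁻⁵ s⁻¹
Pressure gradient: |∂P/∂n| = 100 Pa / 87000 m = 1.15×10⁻³ Pa/m
Geostrophic balance (pressure-gradient force = Coriolis force):
V_g = (1/(fρ)) |∂P/∂n| = 1.15×10⁻³ / (8.77×10⁻⁵ × 1.09) = 12.0 m/s
Converting: 12.0 m/s × 1.944 = 23.4 knots

23.4 knots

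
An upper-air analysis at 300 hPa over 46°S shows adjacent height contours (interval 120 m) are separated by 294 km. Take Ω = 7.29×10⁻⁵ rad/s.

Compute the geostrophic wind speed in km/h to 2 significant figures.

Coriolis parameter at 46°S:
f = 2Ω sin φ = 2 × 7.29×10⁻⁵ × sin 46° = 1.05×10⁻⁴ s⁻¹
Height gradient: |∂Z/∂n| = 120 m / 294000 m = 4.08×10⁻⁴
On a pressure surface, geostrophic balance gives V_g = (g/f)|∂Z/∂n|:
V_g = 9.81 × 4.08×10⁻⁴ / 1.05×10⁻⁴ = 38.2 m/s
Converting: 38.2 m/s × 3.6 = 140 km/h

140 km/h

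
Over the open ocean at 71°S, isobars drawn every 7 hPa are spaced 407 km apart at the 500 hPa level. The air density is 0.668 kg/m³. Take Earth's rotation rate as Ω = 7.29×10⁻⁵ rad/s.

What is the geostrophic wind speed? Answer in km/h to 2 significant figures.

67 km/h

Coriolis parameter at 71°S:
f = 2Ω sin φ = 2 × 7.29×10⁻⁵ × sin 71° = 1.38×10⁻⁴ s⁻¹
Pressure gradient: |∂P/∂n| = 700 Pa / 407000 m = 1.72×10⁻³ Pa/m
Geostrophic balance (pressure-gradient force = Coriolis force):
V_g = (1/(fρ)) |∂P/∂n| = 1.72×10⁻³ / (1.38×10⁻⁴ × 0.668) = 18.7 m/s
Converting: 18.7 m/s × 3.6 = 67 km/h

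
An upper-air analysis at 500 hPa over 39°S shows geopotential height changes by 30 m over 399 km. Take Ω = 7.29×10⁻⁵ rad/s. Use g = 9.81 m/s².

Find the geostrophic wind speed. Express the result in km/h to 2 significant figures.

Coriolis parameter at 39°S:
f = 2Ω sin φ = 2 × 7.29×10⁻⁵ × sin 39° = 9.18×10⁻⁵ s⁻¹
Height gradient: |∂Z/∂n| = 30 m / 399000 m = 7.52×10⁻⁵
On a pressure surface, geostrophic balance gives V_g = (g/f)|∂Z/∂n|:
V_g = 9.81 × 7.52×10⁻⁵ / 9.18×10⁻⁵ = 8.04 m/s
Converting: 8.04 m/s × 3.6 = 29 km/h

29 km/h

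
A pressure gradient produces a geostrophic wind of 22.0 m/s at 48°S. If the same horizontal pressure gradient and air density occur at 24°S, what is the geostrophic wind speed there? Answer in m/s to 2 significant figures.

With the same pressure gradient and density, V_g ∝ 1/f ∝ 1/sin φ.
V₂ = V₁ · sin φ₁ / sin φ₂ = 22.0 × sin 48° / sin 24°
V₂ = 22.0 × 0.7431/0.4067 = 40 m/s

40 m/s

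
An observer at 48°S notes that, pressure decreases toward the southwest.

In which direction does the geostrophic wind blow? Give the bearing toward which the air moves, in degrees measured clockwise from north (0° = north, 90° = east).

135°

The pressure-gradient force points toward the southwest (bearing 225°).
Geostrophic balance: in the Southern Hemisphere the Coriolis force deflects motion to the left, so the geostrophic wind blows 90° to the left of the pressure-gradient force (low pressure on the right).
Rotating 225° by 90° counterclockwise gives 135° — the wind blows toward the southeast.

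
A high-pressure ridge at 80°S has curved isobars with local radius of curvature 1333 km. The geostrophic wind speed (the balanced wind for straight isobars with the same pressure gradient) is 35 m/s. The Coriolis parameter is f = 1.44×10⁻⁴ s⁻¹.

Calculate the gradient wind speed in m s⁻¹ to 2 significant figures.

46 m s⁻¹

Around a high, pressure-gradient force acts outward with centrifugal, so Coriolis balances both:
fV = (1/ρ)|∂P/∂n| + V²/R  →  V² − fR·V + fR·V_g = 0
With fR = 1.44×10⁻⁴ × 1333×10³ m = 192 m/s:
V = [fR − √((fR)² − 4 fR V_g)]/2 = [192 − √(192² − 4×192×35)]/2 = 46 m/s
Supergeostrophic (V > V_g = 35 m/s), as expected around a high.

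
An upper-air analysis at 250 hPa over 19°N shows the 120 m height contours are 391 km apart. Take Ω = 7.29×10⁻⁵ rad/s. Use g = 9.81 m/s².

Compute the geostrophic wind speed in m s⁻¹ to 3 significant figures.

63.4 m s⁻¹

Coriolis parameter at 19°N:
f = 2Ω sin φ = 2 × 7.29×10⁻⁵ × sin 19° = 4.75×10⁻⁵ s⁻¹
Height gradient: |∂Z/∂n| = 120 m / 391000 m = 3.07×10⁻⁴
On a pressure surface, geostrophic balance gives V_g = (g/f)|∂Z/∂n|:
V_g = 9.81 × 3.07×10⁻⁴ / 4.75×10⁻⁵ = 63.4 m/s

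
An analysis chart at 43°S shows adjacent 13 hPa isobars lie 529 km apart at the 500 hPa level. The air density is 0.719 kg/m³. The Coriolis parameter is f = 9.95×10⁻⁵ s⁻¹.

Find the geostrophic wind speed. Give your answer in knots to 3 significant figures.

Pressure gradient: |∂P/∂n| = 1300 Pa / 529000 m = 2.46×10⁻³ Pa/m
Geostrophic balance (pressure-gradient force = Coriolis force):
V_g = (1/(fρ)) |∂P/∂n| = 2.46×10⁻³ / (9.95×10⁻⁵ × 0.719) = 34.4 m/s
Converting: 34.4 m/s × 1.944 = 66.8 knots

66.8 knots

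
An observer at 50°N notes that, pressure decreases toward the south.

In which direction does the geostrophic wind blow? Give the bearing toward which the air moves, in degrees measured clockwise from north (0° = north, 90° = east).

270°

The pressure-gradient force points toward the south (bearing 180°).
Geostrophic balance: in the Northern Hemisphere the Coriolis force deflects motion to the right, so the geostrophic wind blows 90° to the right of the pressure-gradient force (low pressure on the left).
Rotating 180° by 90° clockwise gives 270° — the wind blows toward the west.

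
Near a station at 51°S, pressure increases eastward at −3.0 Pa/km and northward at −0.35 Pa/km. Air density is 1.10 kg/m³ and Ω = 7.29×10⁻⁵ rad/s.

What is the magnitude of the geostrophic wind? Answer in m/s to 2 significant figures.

Coriolis parameter at 51°S:
f = 2Ω sin φ = 2 × 7.29×10⁻⁵ × sin 51° = 1.13×10⁻⁴ s⁻¹
In the Southern Hemisphere f is negative: f = −1.13×10⁻⁴ s⁻¹.
Component geostrophic relations (x east, y north):
u_g = −(1/(fρ)) ∂P/∂y,  v_g = (1/(fρ)) ∂P/∂x
u_g = −(−0.35×10⁻³)/(−1.13×10⁻⁴ × 1.10) = −2.81 m/s;  v_g = (−3.0×10⁻³)/(−1.13×10⁻⁴ × 1.10) = 24.1 m/s
|V_g| = √(u_g² + v_g²) = 24.2 m/s

24 m/s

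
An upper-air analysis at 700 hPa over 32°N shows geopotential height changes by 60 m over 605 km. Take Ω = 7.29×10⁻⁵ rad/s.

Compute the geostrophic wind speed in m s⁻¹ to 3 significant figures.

12.6 m s⁻¹

Coriolis parameter at 32°N:
f = 2Ω sin φ = 2 × 7.29×10⁻⁵ × sin 32° = 7.73×10⁻⁵ s⁻¹
Height gradient: |∂Z/∂n| = 60 m / 605000 m = 9.92×10⁻⁵
On a pressure surface, geostrophic balance gives V_g = (g/f)|∂Z/∂n|:
V_g = 9.81 × 9.92×10⁻⁵ / 7.73×10⁻⁵ = 12.6 m/s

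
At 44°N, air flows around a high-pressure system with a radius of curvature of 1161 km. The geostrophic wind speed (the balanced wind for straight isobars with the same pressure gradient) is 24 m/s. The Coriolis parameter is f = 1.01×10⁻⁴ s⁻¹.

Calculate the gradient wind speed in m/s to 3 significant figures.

Around a high, pressure-gradient force acts outward with centrifugal, so Coriolis balances both:
fV = (1/ρ)|∂P/∂n| + V²/R  →  V² − fR·V + fR·V_g = 0
With fR = 1.01×10⁻⁴ × 1161×10³ m = 117 m/s:
V = [fR − √((fR)² − 4 fR V_g)]/2 = [117 − √(117² − 4×117×24)]/2 = 33.7 m/s
Supergeostrophic (V > V_g = 24 m/s), as expected around a high.

33.7 m/s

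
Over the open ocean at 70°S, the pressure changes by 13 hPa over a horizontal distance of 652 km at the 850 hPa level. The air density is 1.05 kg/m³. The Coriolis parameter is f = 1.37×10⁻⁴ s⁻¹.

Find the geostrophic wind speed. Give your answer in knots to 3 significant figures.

26.9 knots

Pressure gradient: |∂P/∂n| = 1300 Pa / 652000 m = 1.99×10⁻³ Pa/m
Geostrophic balance (pressure-gradient force = Coriolis force):
V_g = (1/(fρ)) |∂P/∂n| = 1.99×10⁻³ / (1.37×10⁻⁴ × 1.05) = 13.9 m/s
Converting: 13.9 m/s × 1.944 = 26.9 knots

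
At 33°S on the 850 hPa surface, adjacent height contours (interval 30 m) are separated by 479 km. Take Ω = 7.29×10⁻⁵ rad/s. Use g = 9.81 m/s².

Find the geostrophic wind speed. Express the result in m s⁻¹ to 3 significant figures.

7.74 m s⁻¹

Coriolis parameter at 33°S:
f = 2Ω sin φ = 2 × 7.29×10⁻⁵ × sin 33° = 7.94×10⁻⁵ s⁻¹
Height gradient: |∂Z/∂n| = 30 m / 479000 m = 6.26×10⁻⁵
On a pressure surface, geostrophic balance gives V_g = (g/f)|∂Z/∂n|:
V_g = 9.81 × 6.26×10⁻⁵ / 7.94×10⁻⁵ = 7.74 m/s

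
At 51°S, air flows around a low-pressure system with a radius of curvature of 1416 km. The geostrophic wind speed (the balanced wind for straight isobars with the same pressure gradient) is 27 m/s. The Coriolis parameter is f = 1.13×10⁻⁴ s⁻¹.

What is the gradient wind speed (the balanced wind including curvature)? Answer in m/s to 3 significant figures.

23.5 m/s

Around a low, centrifugal force acts outward with Coriolis, so pressure-gradient force balances both:
(1/ρ)|∂P/∂n| = fV + V²/R  →  V² + fR·V − fR·V_g = 0
With fR = 1.13×10⁻⁴ × 1416×10³ m = 160 m/s:
V = [−fR + √((fR)² + 4 fR V_g)]/2 = [−160 + √(160² + 4×160×27)]/2 = 23.5 m/s
Subgeostrophic (V < V_g = 27 m/s), as expected around a low.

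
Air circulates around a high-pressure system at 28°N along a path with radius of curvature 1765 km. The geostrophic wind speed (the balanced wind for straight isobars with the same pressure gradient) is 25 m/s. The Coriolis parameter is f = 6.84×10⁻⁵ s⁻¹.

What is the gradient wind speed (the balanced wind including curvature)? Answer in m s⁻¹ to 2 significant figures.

35 m s⁻¹

Around a high, pressure-gradient force acts outward with centrifugal, so Coriolis balances both:
fV = (1/ρ)|∂P/∂n| + V²/R  →  V² − fR·V + fR·V_g = 0
With fR = 6.84×10⁻⁵ × 1765×10³ m = 121 m/s:
V = [fR − √((fR)² − 4 fR V_g)]/2 = [121 − √(121² − 4×121×25)]/2 = 35.4 m/s
Supergeostrophic (V > V_g = 25 m/s), as expected around a high.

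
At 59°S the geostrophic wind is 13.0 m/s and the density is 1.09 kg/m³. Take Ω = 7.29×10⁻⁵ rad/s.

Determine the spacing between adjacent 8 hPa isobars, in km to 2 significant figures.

450 km

Coriolis parameter at 59°S:
f = 2Ω sin φ = 2 × 7.29×10⁻⁵ × sin 59° = 1.25×10⁻⁴ s⁻¹
Geostrophic balance rearranged: |∂P/∂n| = f ρ V_g
|∂P/∂n| = 1.25×10⁻⁴ × 1.09 × 13.0 = 1.77×10⁻³ Pa/m
Isobar spacing: Δn = ΔP/|∂P/∂n| = 800 Pa / 1.77×10⁻³ Pa/m = 451749 m ≈ 450 km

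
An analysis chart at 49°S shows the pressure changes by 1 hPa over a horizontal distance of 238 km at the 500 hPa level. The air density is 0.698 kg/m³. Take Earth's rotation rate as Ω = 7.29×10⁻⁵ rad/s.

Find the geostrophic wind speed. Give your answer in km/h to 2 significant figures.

Coriolis parameter at 49°S:
f = 2Ω sin φ = 2 × 7.29×10⁻⁵ × sin 49° = 1.10×10⁻⁴ s⁻¹
Pressure gradient: |∂P/∂n| = 100 Pa / 238000 m = 4.20×10⁻⁴ Pa/m
Geostrophic balance (pressure-gradient force = Coriolis force):
V_g = (1/(fρ)) |∂P/∂n| = 4.20×10⁻⁴ / (1.10×10⁻⁴ × 0.698) = 5.47 m/s
Converting: 5.47 m/s × 3.6 = 20 km/h

20 km/h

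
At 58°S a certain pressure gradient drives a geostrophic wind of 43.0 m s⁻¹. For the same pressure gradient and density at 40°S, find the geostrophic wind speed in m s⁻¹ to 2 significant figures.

57 m s⁻¹

With the same pressure gradient and density, V_g ∝ 1/f ∝ 1/sin φ.
V₂ = V₁ · sin φ₁ / sin φ₂ = 43.0 × sin 58° / sin 40°
V₂ = 43.0 × 0.8480/0.6428 = 57 m s⁻¹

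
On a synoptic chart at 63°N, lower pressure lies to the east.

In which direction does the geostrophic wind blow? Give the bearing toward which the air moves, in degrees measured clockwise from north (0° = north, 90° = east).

180°

The pressure-gradient force points toward the east (bearing 090°).
Geostrophic balance: in the Northern Hemisphere the Coriolis force deflects motion to the right, so the geostrophic wind blows 90° to the right of the pressure-gradient force (low pressure on the left).
Rotating 090° by 90° clockwise gives 180° — the wind blows toward the south.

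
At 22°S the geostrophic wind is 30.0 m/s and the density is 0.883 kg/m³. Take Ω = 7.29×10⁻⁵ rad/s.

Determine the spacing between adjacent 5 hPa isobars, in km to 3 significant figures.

346 km

Coriolis parameter at 22°S:
f = 2Ω sin φ = 2 × 7.29×10⁻⁵ × sin 22° = 5.46×10⁻⁵ s⁻¹
Geostrophic balance rearranged: |∂P/∂n| = f ρ V_g
|∂P/∂n| = 5.46×10⁻⁵ × 0.883 × 30.0 = 1.45×10⁻³ Pa/m
Isobar spacing: Δn = ΔP/|∂P/∂n| = 500 Pa / 1.45×10⁻³ Pa/m = 345585 m ≈ 346 km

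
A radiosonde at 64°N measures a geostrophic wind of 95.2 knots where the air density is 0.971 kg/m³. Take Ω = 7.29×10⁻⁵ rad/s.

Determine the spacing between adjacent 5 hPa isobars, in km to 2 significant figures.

80 km

Coriolis parameter at 64°N:
f = 2Ω sin φ = 2 × 7.29×10⁻⁵ × sin 64° = 1.31×10⁻⁴ s⁻¹
Wind speed in SI: 95.2 knots = 49.0 m/s
Geostrophic balance rearranged: |∂P/∂n| = f ρ V_g
|∂P/∂n| = 1.31×10⁻⁴ × 0.971 × 49.0 = 6.23×10⁻³ Pa/m
Isobar spacing: Δn = ΔP/|∂P/∂n| = 500 Pa / 6.23×10⁻³ Pa/m = 80234 m ≈ 80 km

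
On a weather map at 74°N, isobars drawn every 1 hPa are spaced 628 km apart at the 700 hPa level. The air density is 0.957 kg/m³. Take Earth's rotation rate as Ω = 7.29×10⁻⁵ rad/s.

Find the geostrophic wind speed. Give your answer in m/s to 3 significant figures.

Coriolis parameter at 74°N:
f = 2Ω sin φ = 2 × 7.29×10⁻⁵ × sin 74° = 1.40×10⁻⁴ s⁻¹
Pressure gradient: |∂P/∂n| = 100 Pa / 628000 m = 1.59×10⁻⁴ Pa/m
Geostrophic balance (pressure-gradient force = Coriolis force):
V_g = (1/(fρ)) |∂P/∂n| = 1.59×10⁻⁴ / (1.40×10⁻⁴ × 0.957) = 1.19 m/s

1.19 m/s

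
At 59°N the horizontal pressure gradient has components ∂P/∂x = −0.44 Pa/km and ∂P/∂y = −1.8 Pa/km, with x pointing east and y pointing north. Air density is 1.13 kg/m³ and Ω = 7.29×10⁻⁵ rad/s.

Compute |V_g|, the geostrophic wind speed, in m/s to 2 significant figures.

13 m/s

Coriolis parameter at 59°N:
f = 2Ω sin φ = 2 × 7.29×10⁻⁵ × sin 59° = 1.25×10⁻⁴ s⁻¹
Component geostrophic relations (x east, y north):
u_g = −(1/(fρ)) ∂P/∂y,  v_g = (1/(fρ)) ∂P/∂x
u_g = −(−1.8×10⁻³)/(1.25×10⁻⁴ × 1.13) = 12.7 m/s;  v_g = (−0.44×10⁻³)/(1.25×10⁻⁴ × 1.13) = −3.12 m/s
|V_g| = √(u_g² + v_g²) = 13.1 m/s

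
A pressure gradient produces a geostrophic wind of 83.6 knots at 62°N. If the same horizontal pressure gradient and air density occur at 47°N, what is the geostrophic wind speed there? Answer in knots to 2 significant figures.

100 knots

With the same pressure gradient and density, V_g ∝ 1/f ∝ 1/sin φ.
V₂ = V₁ · sin φ₁ / sin φ₂ = 83.6 × sin 62° / sin 47°
V₂ = 83.6 × 0.8829/0.7314 = 100 knots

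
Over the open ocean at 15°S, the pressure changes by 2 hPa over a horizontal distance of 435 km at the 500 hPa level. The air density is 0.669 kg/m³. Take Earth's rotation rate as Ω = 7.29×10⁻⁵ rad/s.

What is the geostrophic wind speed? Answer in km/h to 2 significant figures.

Coriolis parameter at 15°S:
f = 2Ω sin φ = 2 × 7.29×10⁻⁵ × sin 15° = 3.77×10⁻⁵ s⁻¹
Pressure gradient: |∂P/∂n| = 200 Pa / 435000 m = 4.60×10⁻⁴ Pa/m
Geostrophic balance (pressure-gradient force = Coriolis force):
V_g = (1/(fρ)) |∂P/∂n| = 4.60×10⁻⁴ / (3.77×10⁻⁵ × 0.669) = 18.2 m/s
Converting: 18.2 m/s × 3.6 = 66 km/h

66 km/h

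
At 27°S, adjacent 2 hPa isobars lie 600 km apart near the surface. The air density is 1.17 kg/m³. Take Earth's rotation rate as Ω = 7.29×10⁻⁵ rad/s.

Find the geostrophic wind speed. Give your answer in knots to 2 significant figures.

Coriolis parameter at 27°S:
f = 2Ω sin φ = 2 × 7.29×10⁻⁵ × sin 27° = 6.62×10⁻⁵ s⁻¹
Pressure gradient: |∂P/∂n| = 200 Pa / 600000 m = 3.33×10⁻⁴ Pa/m
Geostrophic balance (pressure-gradient force = Coriolis force):
V_g = (1/(fρ)) |∂P/∂n| = 3.33×10⁻⁴ / (6.62×10⁻⁵ × 1.17) = 4.30 m/s
Converting: 4.30 m/s × 1.944 = 8.4 knots

8.4 knots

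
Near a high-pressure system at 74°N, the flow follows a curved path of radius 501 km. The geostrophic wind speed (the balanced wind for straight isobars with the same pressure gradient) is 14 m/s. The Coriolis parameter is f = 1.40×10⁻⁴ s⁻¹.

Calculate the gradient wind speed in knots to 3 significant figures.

37.6 knots

Around a high, pressure-gradient force acts outward with centrifugal, so Coriolis balances both:
fV = (1/ρ)|∂P/∂n| + V²/R  →  V² − fR·V + fR·V_g = 0
With fR = 1.40×10⁻⁴ × 501×10³ m = 70.1 m/s:
V = [fR − √((fR)² − 4 fR V_g)]/2 = [70.1 − √(70.1² − 4×70.1×14)]/2 = 19.3 m/s
Supergeostrophic (V > V_g = 14 m/s), as expected around a high.
Converting: 19.3 m/s × 1.944 = 37.6 knots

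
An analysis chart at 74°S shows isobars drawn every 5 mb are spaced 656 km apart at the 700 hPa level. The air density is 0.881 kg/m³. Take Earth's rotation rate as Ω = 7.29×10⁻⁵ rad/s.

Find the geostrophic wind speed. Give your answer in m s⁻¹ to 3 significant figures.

Coriolis parameter at 74°S:
f = 2Ω sin φ = 2 × 7.29×10⁻⁵ × sin 74° = 1.40×10⁻⁴ s⁻¹
Pressure gradient: |∂P/∂n| = 500 Pa / 656000 m = 7.62×10⁻⁴ Pa/m
Geostrophic balance (pressure-gradient force = Coriolis force):
V_g = (1/(fρ)) |∂P/∂n| = 7.62×10⁻⁴ / (1.40×10⁻⁴ × 0.881) = 6.17 m/s

6.17 m s⁻¹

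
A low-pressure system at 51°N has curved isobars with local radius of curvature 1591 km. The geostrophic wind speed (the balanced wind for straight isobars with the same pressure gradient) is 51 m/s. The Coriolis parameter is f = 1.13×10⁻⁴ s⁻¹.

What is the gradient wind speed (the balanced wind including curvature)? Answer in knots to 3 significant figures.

80.6 knots

Around a low, centrifugal force acts outward with Coriolis, so pressure-gradient force balances both:
(1/ρ)|∂P/∂n| = fV + V²/R  →  V² + fR·V − fR·V_g = 0
With fR = 1.13×10⁻⁴ × 1591×10³ m = 180 m/s:
V = [−fR + √((fR)² + 4 fR V_g)]/2 = [−180 + √(180² + 4×180×51)]/2 = 41.4 m/s
Subgeostrophic (V < V_g = 51 m/s), as expected around a low.
Converting: 41.4 m/s × 1.944 = 80.6 knots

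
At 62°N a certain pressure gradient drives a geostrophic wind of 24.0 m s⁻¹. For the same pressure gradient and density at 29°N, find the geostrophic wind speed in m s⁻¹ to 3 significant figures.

With the same pressure gradient and density, V_g ∝ 1/f ∝ 1/sin φ.
V₂ = V₁ · sin φ₁ / sin φ₂ = 24.0 × sin 62° / sin 29°
V₂ = 24.0 × 0.8829/0.4848 = 43.7 m s⁻¹

43.7 m s⁻¹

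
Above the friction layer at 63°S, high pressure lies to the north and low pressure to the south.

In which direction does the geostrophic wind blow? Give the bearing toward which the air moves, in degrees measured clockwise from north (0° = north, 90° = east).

The pressure-gradient force points toward the south (bearing 180°).
Geostrophic balance: in the Southern Hemisphere the Coriolis force deflects motion to the left, so the geostrophic wind blows 90° to the left of the pressure-gradient force (low pressure on the right).
Rotating 180° by 90° counterclockwise gives 090° — the wind blows toward the east.

090°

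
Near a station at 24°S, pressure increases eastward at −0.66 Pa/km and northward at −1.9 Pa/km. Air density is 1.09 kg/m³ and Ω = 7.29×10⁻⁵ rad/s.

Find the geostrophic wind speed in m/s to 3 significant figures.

Coriolis parameter at 24°S:
f = 2Ω sin φ = 2 × 7.29×10⁻⁵ × sin 24° = 5.93×10⁻⁵ s⁻¹
In the Southern Hemisphere f is negative: f = −5.93×10⁻⁵ s⁻¹.
Component geostrophic relations (x east, y north):
u_g = −(1/(fρ)) ∂P/∂y,  v_g = (1/(fρ)) ∂P/∂x
u_g = −(−1.9×10⁻³)/(−5.93×10⁻⁵ × 1.09) = −29.4 m/s;  v_g = (−0.66×10⁻³)/(−5.93×10⁻⁵ × 1.09) = 10.2 m/s
|V_g| = √(u_g² + v_g²) = 31.1 m/s

31.1 m/s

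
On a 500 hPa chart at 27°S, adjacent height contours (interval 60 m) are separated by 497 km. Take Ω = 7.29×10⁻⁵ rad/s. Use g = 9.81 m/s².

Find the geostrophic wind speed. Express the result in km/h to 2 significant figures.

64 km/h

Coriolis parameter at 27°S:
f = 2Ω sin φ = 2 × 7.29×10⁻⁵ × sin 27° = 6.62×10⁻⁵ s⁻¹
Height gradient: |∂Z/∂n| = 60 m / 497000 m = 1.21×10⁻⁴
On a pressure surface, geostrophic balance gives V_g = (g/f)|∂Z/∂n|:
V_g = 9.81 × 1.21×10⁻⁴ / 6.62×10⁻⁵ = 17.9 m/s
Converting: 17.9 m/s × 3.6 = 64 km/h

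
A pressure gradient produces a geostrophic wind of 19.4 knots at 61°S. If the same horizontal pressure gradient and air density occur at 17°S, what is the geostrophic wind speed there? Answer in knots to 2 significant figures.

58 knots

With the same pressure gradient and density, V_g ∝ 1/f ∝ 1/sin φ.
V₂ = V₁ · sin φ₁ / sin φ₂ = 19.4 × sin 61° / sin 17°
V₂ = 19.4 × 0.8746/0.2924 = 58 knots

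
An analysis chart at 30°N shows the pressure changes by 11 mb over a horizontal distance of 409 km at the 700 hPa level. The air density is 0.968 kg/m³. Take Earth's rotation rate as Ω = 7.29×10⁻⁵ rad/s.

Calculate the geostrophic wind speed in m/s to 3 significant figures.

Coriolis parameter at 30°N:
f = 2Ω sin φ = 2 × 7.29×10⁻⁵ × sin 30° = 7.29×10⁻⁵ s⁻¹
Pressure gradient: |∂P/∂n| = 1100 Pa / 409000 m = 2.69×10⁻³ Pa/m
Geostrophic balance (pressure-gradient force = Coriolis force):
V_g = (1/(fρ)) |∂P/∂n| = 2.69×10⁻³ / (7.29×10⁻⁵ × 0.968) = 38.1 m/s

38.1 m/s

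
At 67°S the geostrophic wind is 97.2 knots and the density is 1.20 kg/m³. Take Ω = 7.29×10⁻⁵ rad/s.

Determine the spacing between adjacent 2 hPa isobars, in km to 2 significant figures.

Coriolis parameter at 67°S:
f = 2Ω sin φ = 2 × 7.29×10⁻⁵ × sin 67° = 1.34×10⁻⁴ s⁻¹
Wind speed in SI: 97.2 knots = 50.0 m/s
Geostrophic balance rearranged: |∂P/∂n| = f ρ V_g
|∂P/∂n| = 1.34×10⁻⁴ × 1.20 × 50.0 = 8.05×10⁻³ Pa/m
Isobar spacing: Δn = ΔP/|∂P/∂n| = 200 Pa / 8.05×10⁻³ Pa/m = 24835 m ≈ 25 km

25 km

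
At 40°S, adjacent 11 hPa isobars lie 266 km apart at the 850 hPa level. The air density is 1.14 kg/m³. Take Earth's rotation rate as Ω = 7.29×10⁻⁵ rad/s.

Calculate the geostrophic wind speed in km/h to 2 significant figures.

Coriolis parameter at 40°S:
f = 2Ω sin φ = 2 × 7.29×10⁻⁵ × sin 40° = 9.37×10⁻⁵ s⁻¹
Pressure gradient: |∂P/∂n| = 1100 Pa / 266000 m = 4.14×10⁻³ Pa/m
Geostrophic balance (pressure-gradient force = Coriolis force):
V_g = (1/(fρ)) |∂P/∂n| = 4.14×10⁻³ / (9.37×10⁻⁵ × 1.14) = 38.7 m/s
Converting: 38.7 m/s × 3.6 = 140 km/h

140 km/h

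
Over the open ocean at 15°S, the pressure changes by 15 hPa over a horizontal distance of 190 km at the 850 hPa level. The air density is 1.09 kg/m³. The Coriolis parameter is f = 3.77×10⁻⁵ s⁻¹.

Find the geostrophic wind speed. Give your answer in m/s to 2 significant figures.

190 m/s

Pressure gradient: |∂P/∂n| = 1500 Pa / 190000 m = 7.89×10⁻³ Pa/m
Geostrophic balance (pressure-gradient force = Coriolis force):
V_g = (1/(fρ)) |∂P/∂n| = 7.89×10⁻³ / (3.77×10⁻⁵ × 1.09) = 192 m/s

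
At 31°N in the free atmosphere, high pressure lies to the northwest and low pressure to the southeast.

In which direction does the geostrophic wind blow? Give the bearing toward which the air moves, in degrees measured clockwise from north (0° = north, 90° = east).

The pressure-gradient force points toward the southeast (bearing 135°).
Geostrophic balance: in the Northern Hemisphere the Coriolis force deflects motion to the right, so the geostrophic wind blows 90° to the right of the pressure-gradient force (low pressure on the left).
Rotating 135° by 90° clockwise gives 225° — the wind blows toward the southwest.

225°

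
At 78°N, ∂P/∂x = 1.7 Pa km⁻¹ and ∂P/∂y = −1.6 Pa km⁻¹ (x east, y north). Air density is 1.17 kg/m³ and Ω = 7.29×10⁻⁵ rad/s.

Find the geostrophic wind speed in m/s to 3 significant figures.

Coriolis parameter at 78°N:
f = 2Ω sin φ = 2 × 7.29×10⁻⁵ × sin 78° = 1.43×10⁻⁴ s⁻¹
Component geostrophic relations (x east, y north):
u_g = −(1/(fρ)) ∂P/∂y,  v_g = (1/(fρ)) ∂P/∂x
u_g = −(−1.6×10⁻³)/(1.43×10⁻⁴ × 1.17) = 9.59 m/s;  v_g = (1.7×10⁻³)/(1.43×10⁻⁴ × 1.17) = 10.2 m/s
|V_g| = √(u_g² + v_g²) = 14.0 m/s

14.0 m/s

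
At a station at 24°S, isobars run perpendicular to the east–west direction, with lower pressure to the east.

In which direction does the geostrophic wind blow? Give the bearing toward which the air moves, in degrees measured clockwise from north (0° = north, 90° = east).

The pressure-gradient force points toward the east (bearing 090°).
Geostrophic balance: in the Southern Hemisphere the Coriolis force deflects motion to the left, so the geostrophic wind blows 90° to the left of the pressure-gradient force (low pressure on the right).
Rotating 090° by 90° counterclockwise gives 000° — the wind blows toward the north.

000°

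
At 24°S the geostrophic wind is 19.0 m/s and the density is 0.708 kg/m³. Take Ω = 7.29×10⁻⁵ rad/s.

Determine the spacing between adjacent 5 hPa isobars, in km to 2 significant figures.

630 km

Coriolis parameter at 24°S:
f = 2Ω sin φ = 2 × 7.29×10⁻⁵ × sin 24° = 5.93×10⁻⁵ s⁻¹
Geostrophic balance rearranged: |∂P/∂n| = f ρ V_g
|∂P/∂n| = 5.93×10⁻⁵ × 0.708 × 19.0 = 7.98×10⁻⁴ Pa/m
Isobar spacing: Δn = ΔP/|∂P/∂n| = 500 Pa / 7.98×10⁻⁴ Pa/m = 626776 m ≈ 630 km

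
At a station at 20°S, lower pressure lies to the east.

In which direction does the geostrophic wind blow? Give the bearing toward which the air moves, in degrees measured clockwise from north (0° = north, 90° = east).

000°

The pressure-gradient force points toward the east (bearing 090°).
Geostrophic balance: in the Southern Hemisphere the Coriolis force deflects motion to the left, so the geostrophic wind blows 90° to the left of the pressure-gradient force (low pressure on the right).
Rotating 090° by 90° counterclockwise gives 000° — the wind blows toward the north.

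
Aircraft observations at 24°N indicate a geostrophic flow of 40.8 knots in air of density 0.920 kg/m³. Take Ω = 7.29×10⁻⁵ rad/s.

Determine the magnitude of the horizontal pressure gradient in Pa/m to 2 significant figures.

Coriolis parameter at 24°N:
f = 2Ω sin φ = 2 × 7.29×10⁻⁵ × sin 24° = 5.93×10⁻⁵ s⁻¹
Wind speed in SI: 40.8 knots = 21.0 m/s
Geostrophic balance rearranged: |∂P/∂n| = f ρ V_g
|∂P/∂n| = 5.93×10⁻⁵ × 0.920 × 21.0 = 1.15×10⁻³ Pa/m

1.1×10⁻³ Pa/m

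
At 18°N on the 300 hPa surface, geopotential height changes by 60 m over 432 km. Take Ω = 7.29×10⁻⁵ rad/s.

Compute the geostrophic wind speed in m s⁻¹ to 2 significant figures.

30 m s⁻¹

Coriolis parameter at 18°N:
f = 2Ω sin φ = 2 × 7.29×10⁻⁵ × sin 18° = 4.51×10⁻⁵ s⁻¹
Height gradient: |∂Z/∂n| = 60 m / 432000 m = 1.39×10⁻⁴
On a pressure surface, geostrophic balance gives V_g = (g/f)|∂Z/∂n|:
V_g = 9.81 × 1.39×10⁻⁴ / 4.51×10⁻⁵ = 30.2 m/s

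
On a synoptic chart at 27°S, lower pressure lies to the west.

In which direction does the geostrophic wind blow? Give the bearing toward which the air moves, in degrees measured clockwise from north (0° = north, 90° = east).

The pressure-gradient force points toward the west (bearing 270°).
Geostrophic balance: in the Southern Hemisphere the Coriolis force deflects motion to the left, so the geostrophic wind blows 90° to the left of the pressure-gradient force (low pressure on the right).
Rotating 270° by 90° counterclockwise gives 180° — the wind blows toward the south.

180°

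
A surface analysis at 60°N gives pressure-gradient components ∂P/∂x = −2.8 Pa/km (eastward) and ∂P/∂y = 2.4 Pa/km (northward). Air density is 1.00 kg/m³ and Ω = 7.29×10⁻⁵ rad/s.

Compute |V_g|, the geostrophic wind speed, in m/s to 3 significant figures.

29.2 m/s

Coriolis parameter at 60°N:
f = 2Ω sin φ = 2 × 7.29×10⁻⁵ × sin 60° = 1.26×10⁻⁴ s⁻¹
Component geostrophic relations (x east, y north):
u_g = −(1/(fρ)) ∂P/∂y,  v_g = (1/(fρ)) ∂P/∂x
u_g = −(2.4×10⁻³)/(1.26×10⁻⁴ × 1.00) = −19.0 m/s;  v_g = (−2.8×10⁻³)/(1.26×10⁻⁴ × 1.00) = −22.2 m/s
|V_g| = √(u_g² + v_g²) = 29.2 m/s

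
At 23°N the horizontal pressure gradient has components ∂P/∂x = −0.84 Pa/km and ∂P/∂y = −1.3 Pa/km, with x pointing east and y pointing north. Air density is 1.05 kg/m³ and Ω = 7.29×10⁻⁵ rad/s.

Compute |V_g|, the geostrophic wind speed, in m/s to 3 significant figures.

Coriolis parameter at 23°N:
f = 2Ω sin φ = 2 × 7.29×10⁻⁵ × sin 23° = 5.70×10⁻⁵ s⁻¹
Component geostrophic relations (x east, y north):
u_g = −(1/(fρ)) ∂P/∂y,  v_g = (1/(fρ)) ∂P/∂x
u_g = −(−1.3×10⁻³)/(5.70×10⁻⁵ × 1.05) = 21.7 m/s;  v_g = (−0.84×10⁻³)/(5.70×10⁻⁵ × 1.05) = −14.0 m/s
|V_g| = √(u_g² + v_g²) = 25.9 m/s

25.9 m/s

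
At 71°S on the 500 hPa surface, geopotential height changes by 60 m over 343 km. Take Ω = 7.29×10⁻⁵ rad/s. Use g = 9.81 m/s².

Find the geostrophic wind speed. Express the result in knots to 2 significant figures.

24 knots

Coriolis parameter at 71°S:
f = 2Ω sin φ = 2 × 7.29×10⁻⁵ × sin 71° = 1.38×10⁻⁴ s⁻¹
Height gradient: |∂Z/∂n| = 60 m / 343000 m = 1.75×10⁻⁴
On a pressure surface, geostrophic balance gives V_g = (g/f)|∂Z/∂n|:
V_g = 9.81 × 1.75×10⁻⁴ / 1.38×10⁻⁴ = 12.4 m/s
Converting: 12.4 m/s × 1.944 = 24 knots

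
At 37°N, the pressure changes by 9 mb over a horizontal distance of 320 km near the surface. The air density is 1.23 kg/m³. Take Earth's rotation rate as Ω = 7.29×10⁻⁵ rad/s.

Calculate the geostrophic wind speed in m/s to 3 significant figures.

26.1 m/s

Coriolis parameter at 37°N:
f = 2Ω sin φ = 2 × 7.29×10⁻⁵ × sin 37° = 8.77×10⁻⁵ s⁻¹
Pressure gradient: |∂P/∂n| = 900 Pa / 320000 m = 2.81×10⁻³ Pa/m
Geostrophic balance (pressure-gradient force = Coriolis force):
V_g = (1/(fρ)) |∂P/∂n| = 2.81×10⁻³ / (8.77×10⁻⁵ × 1.23) = 26.1 m/s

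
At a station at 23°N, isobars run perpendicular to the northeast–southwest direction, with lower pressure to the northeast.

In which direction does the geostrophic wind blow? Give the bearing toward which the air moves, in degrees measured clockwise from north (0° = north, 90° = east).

135°

The pressure-gradient force points toward the northeast (bearing 045°).
Geostrophic balance: in the Northern Hemisphere the Coriolis force deflects motion to the right, so the geostrophic wind blows 90° to the right of the pressure-gradient force (low pressure on the left).
Rotating 045° by 90° clockwise gives 135° — the wind blows toward the southeast.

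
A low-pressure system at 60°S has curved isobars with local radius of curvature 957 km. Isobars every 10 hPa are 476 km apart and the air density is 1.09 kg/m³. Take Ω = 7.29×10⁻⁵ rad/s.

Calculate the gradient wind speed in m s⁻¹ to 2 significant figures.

Coriolis parameter at 60°S:
f = 2Ω sin φ = 2 × 7.29×10⁻⁵ × sin 60° = 1.26×10⁻⁴ s⁻¹
Pressure gradient: |∂P/∂n| = 1000 Pa / 476000 m = 2.10×10⁻³ Pa/m
Geostrophic speed: V_g = |∂P/∂n|/(fρ) = 2.10×10⁻³/(1.26×10⁻⁴ × 1.09) = 15.3 m/s
Around a low, centrifugal force acts outward with Coriolis, so pressure-gradient force balances both:
(1/ρ)|∂P/∂n| = fV + V²/R  →  V² + fR·V − fR·V_g = 0
With fR = 1.26×10⁻⁴ × 957×10³ m = 121 m/s:
V = [−fR + √((fR)² + 4 fR V_g)]/2 = [−121 + √(121² + 4×121×15.3)]/2 = 13.7 m/s
Subgeostrophic (V < V_g = 15.3 m/s), as expected around a low.

14 m s⁻¹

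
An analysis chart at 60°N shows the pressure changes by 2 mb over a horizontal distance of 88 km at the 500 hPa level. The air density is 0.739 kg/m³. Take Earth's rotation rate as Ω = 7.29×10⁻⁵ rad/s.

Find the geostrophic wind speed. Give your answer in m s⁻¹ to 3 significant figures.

24.4 m s⁻¹

Coriolis parameter at 60°N:
f = 2Ω sin φ = 2 × 7.29×10⁻⁵ × sin 60° = 1.26×10⁻⁴ s⁻¹
Pressure gradient: |∂P/∂n| = 200 Pa / 88000 m = 2.27×10⁻³ Pa/m
Geostrophic balance (pressure-gradient force = Coriolis force):
V_g = (1/(fρ)) |∂P/∂n| = 2.27×10⁻³ / (1.26×10⁻⁴ × 0.739) = 24.4 m/s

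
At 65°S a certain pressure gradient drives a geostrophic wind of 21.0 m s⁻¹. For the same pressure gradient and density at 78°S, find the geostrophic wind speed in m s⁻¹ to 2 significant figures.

With the same pressure gradient and density, V_g ∝ 1/f ∝ 1/sin φ.
V₂ = V₁ · sin φ₁ / sin φ₂ = 21.0 × sin 65° / sin 78°
V₂ = 21.0 × 0.9063/0.9781 = 19 m s⁻¹

19 m s⁻¹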